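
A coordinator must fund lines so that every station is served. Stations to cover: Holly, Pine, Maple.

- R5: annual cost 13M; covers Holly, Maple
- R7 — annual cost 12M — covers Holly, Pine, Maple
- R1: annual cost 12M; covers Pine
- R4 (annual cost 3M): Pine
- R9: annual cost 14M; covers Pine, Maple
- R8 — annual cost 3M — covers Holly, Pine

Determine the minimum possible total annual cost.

The greedy cost-per-new-station heuristic would pick R8 and R7 for 15, but a cheaper cover exists.
R7 alone covers Holly, Pine, Maple — every station.
Total annual cost: 12.
No cover costs less than 12.

12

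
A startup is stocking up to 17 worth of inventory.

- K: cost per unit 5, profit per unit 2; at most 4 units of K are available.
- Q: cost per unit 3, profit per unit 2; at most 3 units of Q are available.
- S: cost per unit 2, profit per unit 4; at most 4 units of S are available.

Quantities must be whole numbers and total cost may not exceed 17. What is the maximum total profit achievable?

3×Q and 4×S: cost 17 ≤ 17, profit 3·2 + 4·4 = 22.
2×Q and 4×S: cost 14 ≤ 17, profit 2·2 + 4·4 = 20.
Best is 22.

22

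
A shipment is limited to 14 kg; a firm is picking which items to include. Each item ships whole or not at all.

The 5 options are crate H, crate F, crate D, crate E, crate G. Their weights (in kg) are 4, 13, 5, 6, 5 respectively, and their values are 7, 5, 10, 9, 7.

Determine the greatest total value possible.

24

Treat it as a binary knapsack problem.
Take crate H, crate D, and crate G: weight 4 + 5 + 5 = 14 ≤ 14, value 7 + 10 + 7 = 24.
No other feasible combination does better.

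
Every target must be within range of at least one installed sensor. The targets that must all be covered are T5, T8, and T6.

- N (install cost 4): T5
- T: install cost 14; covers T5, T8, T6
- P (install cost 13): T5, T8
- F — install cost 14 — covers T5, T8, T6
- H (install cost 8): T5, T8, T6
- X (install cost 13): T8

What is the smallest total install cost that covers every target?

This is an integer covering problem.
H alone covers T5, T8, T6 — every target.
Total install cost: 8.
No cover costs less than 8.

8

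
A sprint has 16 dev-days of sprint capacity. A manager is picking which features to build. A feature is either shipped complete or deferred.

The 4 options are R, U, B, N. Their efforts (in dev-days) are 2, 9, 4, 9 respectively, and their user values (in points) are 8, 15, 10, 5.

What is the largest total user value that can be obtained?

Allowing fractional choices, the relaxed optimum would be about 33.6, but features are indivisible.
R + U: effort 2 + 9 = 11 ≤ 16, user value 8 + 15 = 23.
R + U + B: effort 2 + 9 + 4 = 15 ≤ 16, user value 8 + 15 + 10 = 33.
U + B: effort 9 + 4 = 13 ≤ 16, user value 15 + 10 = 25.
Best is R, U, and B with total user value 33.

33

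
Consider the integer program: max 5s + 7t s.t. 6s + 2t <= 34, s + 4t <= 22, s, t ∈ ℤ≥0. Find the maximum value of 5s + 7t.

(s,t)=(4,4): 6·4+2·4=32≤34, 1·4+4·4=20≤22, objective 48.
(s,t)=(3,4): 6·3+2·4=26≤34, 1·3+4·4=19≤22, objective 43.
(s,t)=(4,3): 6·4+2·3=30≤34, 1·4+4·3=16≤22, objective 41.
(s,t)=(3,3): 6·3+2·3=24≤34, 1·3+4·3=15≤22, objective 36.
The best lattice point is (4,4), giving 48.

48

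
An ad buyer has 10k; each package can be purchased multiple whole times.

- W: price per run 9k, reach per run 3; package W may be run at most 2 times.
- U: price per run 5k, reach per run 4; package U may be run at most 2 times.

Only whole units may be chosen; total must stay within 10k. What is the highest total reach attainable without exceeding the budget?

8

Take 2×U: price 10 ≤ 10, reach 2·4 = 8.
U has the best ratio (4/5) and is taken to its limit of 2; remaining capacity is filled optimally with the others.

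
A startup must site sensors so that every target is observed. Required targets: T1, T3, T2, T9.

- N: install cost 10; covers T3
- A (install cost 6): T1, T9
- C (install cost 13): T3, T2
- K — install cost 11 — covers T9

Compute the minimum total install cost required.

19

Choose A and C: together they cover T1, T3, T2, T9 — every target.
Total install cost: 6 + 13 = 19.
No cover costs less than 19.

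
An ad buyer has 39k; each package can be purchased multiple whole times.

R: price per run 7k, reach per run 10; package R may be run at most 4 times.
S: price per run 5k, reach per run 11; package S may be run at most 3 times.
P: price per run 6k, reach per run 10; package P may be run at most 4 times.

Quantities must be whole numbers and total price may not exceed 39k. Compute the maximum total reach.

Take 3×S and 4×P: price 39 ≤ 39, reach 3·11 + 4·10 = 73.
S has the best ratio (11/5) and is taken to its limit of 3; remaining capacity is filled optimally with the others.

73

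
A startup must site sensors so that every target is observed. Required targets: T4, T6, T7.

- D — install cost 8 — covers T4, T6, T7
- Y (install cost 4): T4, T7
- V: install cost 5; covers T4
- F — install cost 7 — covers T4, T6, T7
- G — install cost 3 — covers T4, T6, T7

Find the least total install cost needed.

3

G alone covers T4, T6, T7 — every target.
Total install cost: 3.
No cover costs less than 3.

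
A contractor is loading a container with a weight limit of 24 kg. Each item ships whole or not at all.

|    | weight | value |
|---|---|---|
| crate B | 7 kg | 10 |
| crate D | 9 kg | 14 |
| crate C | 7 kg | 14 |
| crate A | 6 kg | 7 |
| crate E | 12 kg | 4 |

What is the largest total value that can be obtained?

Allowing fractional choices, the relaxed optimum would be about 39.2, but items are indivisible.
crate B + crate D + crate C: weight 7 + 9 + 7 = 23 ≤ 24, value 10 + 14 + 14 = 38.
crate D + crate C + crate A: weight 9 + 7 + 6 = 22 ≤ 24, value 14 + 14 + 7 = 35.
crate B + crate C + crate A: weight 7 + 7 + 6 = 20 ≤ 24, value 10 + 14 + 7 = 31.
Best is crate B, crate D, and crate C with total value 38.

38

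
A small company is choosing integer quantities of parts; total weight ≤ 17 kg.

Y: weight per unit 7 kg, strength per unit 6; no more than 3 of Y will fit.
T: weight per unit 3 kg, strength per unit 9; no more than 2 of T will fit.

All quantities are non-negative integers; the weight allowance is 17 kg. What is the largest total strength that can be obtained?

This is a bounded integer knapsack.
2×Y and 1×T: weight 17 ≤ 17, strength 2·6 + 1·9 = 21.
1×Y and 2×T: weight 13 ≤ 17, strength 1·6 + 2·9 = 24.
Best is 24.

24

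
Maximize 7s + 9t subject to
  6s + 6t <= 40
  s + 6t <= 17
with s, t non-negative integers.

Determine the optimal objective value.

46

(s,t)=(4,2): 6·4+6·2=36≤40, 1·4+6·2=16≤17, objective 46.
(s,t)=(5,1): 6·5+6·1=36≤40, 1·5+6·1=11≤17, objective 44.
(s,t)=(3,2): 6·3+6·2=30≤40, 1·3+6·2=15≤17, objective 39.
(s,t)=(4,1): 6·4+6·1=30≤40, 1·4+6·1=10≤17, objective 37.
The best lattice point is (4,2), giving 46.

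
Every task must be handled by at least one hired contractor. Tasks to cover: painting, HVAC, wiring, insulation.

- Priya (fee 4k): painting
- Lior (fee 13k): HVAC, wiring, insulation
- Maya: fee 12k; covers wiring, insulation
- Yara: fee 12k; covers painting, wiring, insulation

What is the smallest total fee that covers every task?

This is an integer covering problem.
Choose Priya and Lior: together they cover painting, HVAC, wiring, insulation — every task.
Total fee: 4 + 13 = 17.
No cover costs less than 17.

17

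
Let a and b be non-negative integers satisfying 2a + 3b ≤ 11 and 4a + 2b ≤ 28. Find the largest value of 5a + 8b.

29

Relaxing integrality, the LP optimum is 29.33 at (a,b) = (0, 3.67), which is not an integer point.
(a,b)=(1,3): 2·1+3·3=11≤11, 4·1+2·3=10≤28, objective 29.
(a,b)=(2,2): 2·2+3·2=10≤11, 4·2+2·2=12≤28, objective 26.
(a,b)=(0,3): 2·0+3·3=9≤11, 4·0+2·3=6≤28, objective 24.
(a,b)=(1,2): 2·1+3·2=8≤11, 4·1+2·2=8≤28, objective 21.
The best lattice point is (1,3), giving 29.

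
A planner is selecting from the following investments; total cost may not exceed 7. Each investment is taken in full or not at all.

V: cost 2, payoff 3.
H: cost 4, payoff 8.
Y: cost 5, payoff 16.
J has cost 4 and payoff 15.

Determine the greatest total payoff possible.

19

Treat it as a binary knapsack problem.
V + J: cost 2 + 4 = 6 ≤ 7, payoff 3 + 15 = 18.
V + Y: cost 2 + 5 = 7 ≤ 7, payoff 3 + 16 = 19.
Best is V and Y with total payoff 19.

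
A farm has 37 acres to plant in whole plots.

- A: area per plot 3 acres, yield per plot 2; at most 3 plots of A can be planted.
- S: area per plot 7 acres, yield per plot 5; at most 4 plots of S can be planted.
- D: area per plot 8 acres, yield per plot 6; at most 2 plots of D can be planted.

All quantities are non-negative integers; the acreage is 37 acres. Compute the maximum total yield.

27

D has the best ratio (6/8); taking only D gives at most 2×6 = 12 (stopped by the supply cap of 2).
Mixing does better — 3×S and 2×D: area 37 ≤ 37, yield 3·5 + 2·6 = 27.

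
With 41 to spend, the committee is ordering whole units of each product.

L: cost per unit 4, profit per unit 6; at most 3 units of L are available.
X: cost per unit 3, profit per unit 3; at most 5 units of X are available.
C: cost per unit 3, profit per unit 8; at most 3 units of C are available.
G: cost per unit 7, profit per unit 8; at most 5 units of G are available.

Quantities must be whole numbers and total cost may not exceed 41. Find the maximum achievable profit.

64

This is a bounded integer knapsack.
2×L, 1×X, 3×C, and 3×G: cost 41 ≤ 41, profit 2·6 + 1·3 + 3·8 + 3·8 = 63.
3×L, 2×X, 3×C, and 2×G: cost 41 ≤ 41, profit 3·6 + 2·3 + 3·8 + 2·8 = 64.
Best is 64.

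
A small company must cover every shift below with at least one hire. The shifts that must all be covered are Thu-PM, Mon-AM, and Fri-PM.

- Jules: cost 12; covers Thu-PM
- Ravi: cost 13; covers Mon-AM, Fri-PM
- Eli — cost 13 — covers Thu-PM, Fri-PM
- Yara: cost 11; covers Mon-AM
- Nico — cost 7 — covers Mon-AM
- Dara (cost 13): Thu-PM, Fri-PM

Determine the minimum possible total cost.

20

The greedy cost-per-new-shift heuristic would pick Ravi and Jules for 25, but a cheaper cover exists.
Choose Eli and Nico: together they cover Thu-PM, Mon-AM, Fri-PM — every shift.
Total cost: 13 + 7 = 20.
No cover costs less than 20.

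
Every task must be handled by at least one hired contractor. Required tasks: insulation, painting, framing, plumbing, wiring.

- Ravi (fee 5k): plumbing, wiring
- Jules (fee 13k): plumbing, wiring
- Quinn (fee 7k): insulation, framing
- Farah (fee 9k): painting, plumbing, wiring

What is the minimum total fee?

The greedy cost-per-new-task heuristic would pick Ravi, Quinn, and Farah for 21, but a cheaper cover exists.
Choose Quinn and Farah: together they cover insulation, painting, framing, plumbing, wiring — every task.
Total fee: 7 + 9 = 16.
No cover costs less than 16.

16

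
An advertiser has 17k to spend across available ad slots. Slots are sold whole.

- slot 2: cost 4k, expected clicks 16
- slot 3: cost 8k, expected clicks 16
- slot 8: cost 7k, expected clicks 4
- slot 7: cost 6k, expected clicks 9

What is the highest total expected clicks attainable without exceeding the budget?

32

Treat it as a binary knapsack problem.
Allowing fractional choices, the relaxed optimum would be about 39.5, but ad slots are indivisible.
slot 2 + slot 8 + slot 7: cost 4 + 7 + 6 = 17 ≤ 17, expected clicks 16 + 4 + 9 = 29.
slot 2 + slot 3: cost 4 + 8 = 12 ≤ 17, expected clicks 16 + 16 = 32.
Best is slot 2 and slot 3 with total expected clicks 32.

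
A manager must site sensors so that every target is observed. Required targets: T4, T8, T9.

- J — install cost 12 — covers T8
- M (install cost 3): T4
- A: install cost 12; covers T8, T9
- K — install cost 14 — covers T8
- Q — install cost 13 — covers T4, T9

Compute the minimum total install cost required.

This is a weighted set-cover instance.
Choose M and A: together they cover T4, T8, T9 — every target.
Total install cost: 3 + 12 = 15.
No cover costs less than 15.

15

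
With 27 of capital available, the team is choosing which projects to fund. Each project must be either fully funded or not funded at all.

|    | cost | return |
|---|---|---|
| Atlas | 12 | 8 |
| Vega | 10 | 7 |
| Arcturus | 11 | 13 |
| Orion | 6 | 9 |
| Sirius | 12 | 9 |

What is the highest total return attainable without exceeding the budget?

This is an integer program with binary decision variables.
Vega + Arcturus + Orion: cost 10 + 11 + 6 = 27 ≤ 27, return 7 + 13 + 9 = 29.
Arcturus + Orion: cost 11 + 6 = 17 ≤ 27, return 13 + 9 = 22.
Arcturus + Sirius: cost 11 + 12 = 23 ≤ 27, return 13 + 9 = 22.
Best is Vega, Arcturus, and Orion with total return 29.

29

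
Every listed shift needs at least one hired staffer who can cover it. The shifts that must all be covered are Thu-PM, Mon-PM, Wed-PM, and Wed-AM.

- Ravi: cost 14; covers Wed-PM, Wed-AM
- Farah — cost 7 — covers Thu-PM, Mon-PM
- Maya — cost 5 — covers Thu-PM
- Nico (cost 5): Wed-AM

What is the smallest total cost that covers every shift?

The greedy cost-per-new-shift heuristic would pick Farah, Nico, and Ravi for 26, but a cheaper cover exists.
Choose Ravi and Farah: together they cover Thu-PM, Mon-PM, Wed-PM, Wed-AM — every shift.
Total cost: 14 + 7 = 21.
No cover costs less than 21.

21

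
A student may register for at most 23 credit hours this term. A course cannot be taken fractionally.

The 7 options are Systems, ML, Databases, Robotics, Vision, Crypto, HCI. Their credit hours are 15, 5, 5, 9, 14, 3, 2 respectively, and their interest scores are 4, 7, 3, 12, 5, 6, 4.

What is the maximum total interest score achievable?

This is a 0-1 knapsack instance.
ML + Databases + Robotics + Crypto: credit hours 5 + 5 + 9 + 3 = 22 ≤ 23, interest score 7 + 3 + 12 + 6 = 28.
ML + Databases + Robotics + HCI: credit hours 5 + 5 + 9 + 2 = 21 ≤ 23, interest score 7 + 3 + 12 + 4 = 26.
ML + Robotics + Crypto + HCI: credit hours 5 + 9 + 3 + 2 = 19 ≤ 23, interest score 7 + 12 + 6 + 4 = 29.
Best is ML, Robotics, Crypto, and HCI with total interest score 29.

29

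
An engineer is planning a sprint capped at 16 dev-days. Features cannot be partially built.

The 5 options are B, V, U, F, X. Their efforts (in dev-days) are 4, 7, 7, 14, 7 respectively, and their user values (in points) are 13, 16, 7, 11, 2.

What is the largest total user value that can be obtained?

29

V + U: effort 7 + 7 = 14 ≤ 16, user value 16 + 7 = 23.
B + V: effort 4 + 7 = 11 ≤ 16, user value 13 + 16 = 29.
B + U: effort 4 + 7 = 11 ≤ 16, user value 13 + 7 = 20.
Best is B and V with total user value 29.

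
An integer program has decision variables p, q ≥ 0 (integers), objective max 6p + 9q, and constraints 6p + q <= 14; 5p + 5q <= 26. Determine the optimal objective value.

(p,q)=(0,5) is feasible, giving 45.
(p,q)=(1,4) is feasible, giving 42.
(p,q)=(0,4) is feasible, giving 36.
No feasible integer point exceeds 45.

45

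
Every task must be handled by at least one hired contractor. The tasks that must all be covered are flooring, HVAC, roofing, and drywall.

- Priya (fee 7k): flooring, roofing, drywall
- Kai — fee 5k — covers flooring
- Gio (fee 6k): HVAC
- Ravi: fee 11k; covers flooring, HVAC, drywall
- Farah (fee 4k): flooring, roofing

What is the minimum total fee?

13

The greedy cost-per-new-task heuristic would pick Farah and Ravi for 15, but a cheaper cover exists.
Choose Priya and Gio: together they cover flooring, HVAC, roofing, drywall — every task.
Total fee: 7 + 6 = 13.
No cover costs less than 13.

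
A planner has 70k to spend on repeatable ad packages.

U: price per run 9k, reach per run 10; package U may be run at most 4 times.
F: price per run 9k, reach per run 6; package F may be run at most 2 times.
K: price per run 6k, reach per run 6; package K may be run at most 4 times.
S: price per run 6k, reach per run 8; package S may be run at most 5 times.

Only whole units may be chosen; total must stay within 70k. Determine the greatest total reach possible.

Take 3×U, 2×K, and 5×S: price 69 ≤ 70, reach 3·10 + 2·6 + 5·8 = 82.
S has the best ratio (8/6) and is taken to its limit of 5; remaining capacity is filled optimally with the others.

82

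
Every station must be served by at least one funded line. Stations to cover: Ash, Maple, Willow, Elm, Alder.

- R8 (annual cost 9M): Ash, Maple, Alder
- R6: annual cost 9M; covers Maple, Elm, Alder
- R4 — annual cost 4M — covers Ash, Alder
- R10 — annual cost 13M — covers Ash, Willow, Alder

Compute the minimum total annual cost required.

22

This is an integer covering problem.
The greedy cost-per-new-station heuristic would pick R4, R6, and R10 for 26, but a cheaper cover exists.
Choose R6 and R10: together they cover Ash, Maple, Willow, Elm, Alder — every station.
Total annual cost: 9 + 13 = 22.
No cover costs less than 22.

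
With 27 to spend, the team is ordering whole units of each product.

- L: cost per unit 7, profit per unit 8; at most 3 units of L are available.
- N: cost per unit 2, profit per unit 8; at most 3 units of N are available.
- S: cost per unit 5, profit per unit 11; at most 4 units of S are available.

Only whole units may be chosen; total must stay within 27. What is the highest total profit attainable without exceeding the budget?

N has the best ratio (8/2); taking only N gives at most 3×8 = 24 (stopped by the supply cap of 3).
Mixing does better — 3×N and 4×S: cost 26 ≤ 27, profit 3·8 + 4·11 = 68.

68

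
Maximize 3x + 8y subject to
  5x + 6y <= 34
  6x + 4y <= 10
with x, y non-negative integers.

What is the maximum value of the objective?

The continuous relaxation peaks at (0, 2.5) with value 20.00; rounding to a feasible lattice point costs some objective.
(x,y)=(0,2) is feasible, giving 16.
(x,y)=(1,1) is feasible, giving 11.
(x,y)=(0,1) is feasible, giving 8.
The best lattice point is (0,2), giving 16.

16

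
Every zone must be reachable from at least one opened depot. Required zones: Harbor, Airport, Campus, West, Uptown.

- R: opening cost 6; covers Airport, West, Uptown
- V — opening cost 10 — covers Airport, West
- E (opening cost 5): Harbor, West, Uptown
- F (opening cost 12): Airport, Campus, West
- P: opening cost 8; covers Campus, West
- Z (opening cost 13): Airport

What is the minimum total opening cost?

17

The greedy cost-per-new-zone heuristic would pick E, R, and P for 19, but a cheaper cover exists.
Choose E and F: together they cover Harbor, Airport, Campus, West, Uptown — every zone.
Total opening cost: 5 + 12 = 17.
No cover costs less than 17.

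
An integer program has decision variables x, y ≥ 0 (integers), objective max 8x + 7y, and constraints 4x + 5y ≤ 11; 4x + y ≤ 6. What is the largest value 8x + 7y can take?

(x,y)=(1,1): 4·1+5·1=9≤11, 4·1+1·1=5≤6, objective 15.
(x,y)=(0,2): 4·0+5·2=10≤11, 4·0+1·2=2≤6, objective 14.
Maximum is 15 at (x,y)=(1,1).

15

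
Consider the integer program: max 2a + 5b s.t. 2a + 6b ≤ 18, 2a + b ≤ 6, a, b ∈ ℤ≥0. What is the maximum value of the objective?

(a,b)=(0,3): 2·0+6·3=18≤18, 2·0+1·3=3≤6, objective 15.
(a,b)=(2,2): 2·2+6·2=16≤18, 2·2+1·2=6≤6, objective 14.
(a,b)=(1,2): 2·1+6·2=14≤18, 2·1+1·2=4≤6, objective 12.
The best lattice point is (0,3), giving 15.

15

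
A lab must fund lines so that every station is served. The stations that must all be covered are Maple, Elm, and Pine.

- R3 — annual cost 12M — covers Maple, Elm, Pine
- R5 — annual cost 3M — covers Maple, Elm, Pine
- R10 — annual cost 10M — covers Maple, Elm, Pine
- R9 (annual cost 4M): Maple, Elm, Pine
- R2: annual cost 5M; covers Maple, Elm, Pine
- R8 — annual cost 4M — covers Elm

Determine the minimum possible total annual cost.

3

R5 alone covers Maple, Elm, Pine — every station.
Total annual cost: 3.
No cover costs less than 3.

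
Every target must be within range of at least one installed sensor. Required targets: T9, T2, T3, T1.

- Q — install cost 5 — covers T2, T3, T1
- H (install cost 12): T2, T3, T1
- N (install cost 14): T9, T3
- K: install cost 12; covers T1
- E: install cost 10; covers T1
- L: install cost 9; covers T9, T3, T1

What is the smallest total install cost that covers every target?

14

Choose Q and L: together they cover T9, T2, T3, T1 — every target.
Total install cost: 5 + 9 = 14.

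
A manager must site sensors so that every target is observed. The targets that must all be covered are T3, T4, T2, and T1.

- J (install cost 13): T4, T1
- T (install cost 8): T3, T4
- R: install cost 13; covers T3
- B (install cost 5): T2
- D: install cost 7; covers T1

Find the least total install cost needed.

This is a weighted set-cover instance.
Choose T, B, and D: together they cover T3, T4, T2, T1 — every target.
Total install cost: 8 + 5 + 7 = 20.
No cover costs less than 20.

20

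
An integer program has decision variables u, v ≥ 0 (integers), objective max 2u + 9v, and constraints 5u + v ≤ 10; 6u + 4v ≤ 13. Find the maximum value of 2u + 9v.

Relaxing integrality, the LP optimum is 29.25 at (u,v) = (0, 3.25), which is not an integer point.
(u,v)=(0,3): 5·0+1·3=3≤10, 6·0+4·3=12≤13, objective 27.
(u,v)=(0,2): 5·0+1·2=2≤10, 6·0+4·2=8≤13, objective 18.
The best lattice point is (0,3), giving 27.

27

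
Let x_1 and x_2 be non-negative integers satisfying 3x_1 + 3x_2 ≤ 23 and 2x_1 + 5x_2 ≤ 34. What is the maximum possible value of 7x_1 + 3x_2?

49

Relaxing integrality, the LP optimum is 53.67 at (x_1,x_2) = (7.67, 0), which is not an integer point.
(x_1,x_2)=(7,0): 3·7+3·0=21≤23, 2·7+5·0=14≤34, objective 49.
(x_1,x_2)=(6,1): 3·6+3·1=21≤23, 2·6+5·1=17≤34, objective 45.
(x_1,x_2)=(6,0): 3·6+3·0=18≤23, 2·6+5·0=12≤34, objective 42.
The best lattice point is (7,0), giving 49.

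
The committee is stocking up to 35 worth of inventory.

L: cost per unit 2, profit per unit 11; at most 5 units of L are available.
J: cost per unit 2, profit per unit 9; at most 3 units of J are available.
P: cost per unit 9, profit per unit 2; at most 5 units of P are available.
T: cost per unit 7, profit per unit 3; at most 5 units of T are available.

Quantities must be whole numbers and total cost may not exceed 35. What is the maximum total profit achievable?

L has the best ratio (11/2); taking only L gives at most 5×11 = 55 (stopped by the supply cap of 5).
Mixing does better — 5×L, 3×J, and 2×T: cost 30 ≤ 35, profit 5·11 + 3·9 + 2·3 = 88.

88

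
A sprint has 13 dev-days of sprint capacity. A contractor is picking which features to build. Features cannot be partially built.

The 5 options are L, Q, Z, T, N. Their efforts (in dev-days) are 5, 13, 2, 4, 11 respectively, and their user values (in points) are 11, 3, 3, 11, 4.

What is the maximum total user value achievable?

L + Z + T: effort 5 + 2 + 4 = 11 ≤ 13, user value 11 + 3 + 11 = 25.
L + T: effort 5 + 4 = 9 ≤ 13, user value 11 + 11 = 22.
Best is L, Z, and T with total user value 25.

25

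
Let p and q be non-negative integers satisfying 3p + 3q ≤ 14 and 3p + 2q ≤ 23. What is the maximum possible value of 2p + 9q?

(p,q)=(0,4) is feasible, giving 36.
(p,q)=(1,3) is feasible, giving 29.
(p,q)=(0,3) is feasible, giving 27.
No feasible integer point exceeds 36.

36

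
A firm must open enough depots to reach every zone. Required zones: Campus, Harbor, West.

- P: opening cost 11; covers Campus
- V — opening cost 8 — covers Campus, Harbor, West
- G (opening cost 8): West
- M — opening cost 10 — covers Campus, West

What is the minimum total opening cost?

V alone covers Campus, Harbor, West — every zone.
Total opening cost: 8.
No cover costs less than 8.

8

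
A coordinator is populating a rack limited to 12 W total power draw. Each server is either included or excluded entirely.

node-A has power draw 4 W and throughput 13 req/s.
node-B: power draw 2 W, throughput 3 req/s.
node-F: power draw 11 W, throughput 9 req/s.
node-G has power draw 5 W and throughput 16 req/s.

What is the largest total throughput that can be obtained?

32

node-B + node-G: power draw 2 + 5 = 7 ≤ 12, throughput 3 + 16 = 19.
node-A + node-B + node-G: power draw 4 + 2 + 5 = 11 ≤ 12, throughput 13 + 3 + 16 = 32.
node-A + node-G: power draw 4 + 5 = 9 ≤ 12, throughput 13 + 16 = 29.
Best is node-A, node-B, and node-G with total throughput 32.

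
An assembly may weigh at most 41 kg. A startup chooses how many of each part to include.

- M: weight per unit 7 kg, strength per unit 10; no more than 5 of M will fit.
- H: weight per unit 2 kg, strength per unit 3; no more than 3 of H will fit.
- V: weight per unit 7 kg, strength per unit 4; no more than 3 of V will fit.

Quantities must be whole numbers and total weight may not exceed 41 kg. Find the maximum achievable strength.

59

Take 5×M and 3×H: weight 41 ≤ 41, strength 5·10 + 3·3 = 59.
H has the best ratio (3/2) and is taken to its limit of 3; remaining capacity is filled optimally with the others.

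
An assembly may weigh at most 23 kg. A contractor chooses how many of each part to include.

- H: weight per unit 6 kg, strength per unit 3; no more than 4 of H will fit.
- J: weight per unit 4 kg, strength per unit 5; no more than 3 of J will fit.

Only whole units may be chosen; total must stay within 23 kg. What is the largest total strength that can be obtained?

18

J has the best ratio (5/4); taking only J gives at most 3×5 = 15 (stopped by the supply cap of 3).
Mixing does better — 1×H and 3×J: weight 18 ≤ 23, strength 1·3 + 3·5 = 18.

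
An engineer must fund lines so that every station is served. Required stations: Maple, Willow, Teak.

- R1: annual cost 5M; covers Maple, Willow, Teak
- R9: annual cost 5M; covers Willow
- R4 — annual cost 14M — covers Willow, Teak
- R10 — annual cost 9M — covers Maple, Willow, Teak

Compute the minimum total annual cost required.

5

R1 alone covers Maple, Willow, Teak — every station.
Total annual cost: 5.
No cover costs less than 5.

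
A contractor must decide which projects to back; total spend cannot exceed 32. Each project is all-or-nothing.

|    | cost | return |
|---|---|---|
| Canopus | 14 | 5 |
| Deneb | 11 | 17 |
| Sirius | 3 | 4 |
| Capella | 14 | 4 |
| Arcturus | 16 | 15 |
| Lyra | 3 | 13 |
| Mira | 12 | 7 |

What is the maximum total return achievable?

45

This is an integer program with binary decision variables.
Allowing fractional choices, the relaxed optimum would be about 48.1, but projects are indivisible.
Deneb + Arcturus + Lyra: cost 11 + 16 + 3 = 30 ≤ 32, return 17 + 15 + 13 = 45.
Deneb + Sirius + Lyra + Mira: cost 11 + 3 + 3 + 12 = 29 ≤ 32, return 17 + 4 + 13 + 7 = 41.
Canopus + Deneb + Sirius + Lyra: cost 14 + 11 + 3 + 3 = 31 ≤ 32, return 5 + 17 + 4 + 13 = 39.
Best is Deneb, Arcturus, and Lyra with total return 45.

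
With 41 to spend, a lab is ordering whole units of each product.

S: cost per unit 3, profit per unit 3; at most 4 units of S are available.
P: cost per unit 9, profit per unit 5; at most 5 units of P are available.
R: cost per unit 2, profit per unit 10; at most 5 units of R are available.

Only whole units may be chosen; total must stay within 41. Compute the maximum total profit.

72

R has the best ratio (10/2); taking only R gives at most 5×10 = 50 (stopped by the supply cap of 5).
Mixing does better — 4×S, 2×P, and 5×R: cost 40 ≤ 41, profit 4·3 + 2·5 + 5·10 = 72.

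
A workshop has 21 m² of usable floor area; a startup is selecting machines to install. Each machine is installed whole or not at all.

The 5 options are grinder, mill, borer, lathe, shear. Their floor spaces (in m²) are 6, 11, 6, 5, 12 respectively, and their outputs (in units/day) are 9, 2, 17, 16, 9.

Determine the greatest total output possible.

42

Allowing fractional choices, the relaxed optimum would be about 45.0, but machines are indivisible.
grinder + borer: floor space 6 + 6 = 12 ≤ 21, output 9 + 17 = 26.
borer + lathe: floor space 6 + 5 = 11 ≤ 21, output 17 + 16 = 33.
grinder + borer + lathe: floor space 6 + 6 + 5 = 17 ≤ 21, output 9 + 17 + 16 = 42.
Best is grinder, borer, and lathe with total output 42.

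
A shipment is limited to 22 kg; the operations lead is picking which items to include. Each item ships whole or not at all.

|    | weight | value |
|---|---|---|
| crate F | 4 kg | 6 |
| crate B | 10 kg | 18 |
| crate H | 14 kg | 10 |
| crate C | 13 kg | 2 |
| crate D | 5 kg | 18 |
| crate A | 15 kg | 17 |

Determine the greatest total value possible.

Take crate F, crate B, and crate D: weight 4 + 10 + 5 = 19 ≤ 22, value 6 + 18 + 18 = 42.
No other feasible combination does better.

42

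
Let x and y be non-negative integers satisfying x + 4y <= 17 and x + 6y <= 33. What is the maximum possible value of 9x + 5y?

153

(x,y)=(17,0): 1·17+4·0=17≤17, 1·17+6·0=17≤33, objective 153.
(x,y)=(16,0): 1·16+4·0=16≤17, 1·16+6·0=16≤33, objective 144.
The best lattice point is (17,0), giving 153.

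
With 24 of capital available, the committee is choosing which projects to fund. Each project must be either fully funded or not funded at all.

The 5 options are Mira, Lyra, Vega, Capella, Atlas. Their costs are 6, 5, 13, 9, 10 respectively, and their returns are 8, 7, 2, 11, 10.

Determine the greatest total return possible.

Allowing fractional choices, the relaxed optimum would be about 30.0, but projects are indivisible.
Mira + Lyra + Capella: cost 6 + 5 + 9 = 20 ≤ 24, return 8 + 7 + 11 = 26.
Lyra + Capella + Atlas: cost 5 + 9 + 10 = 24 ≤ 24, return 7 + 11 + 10 = 28.
Mira + Lyra + Atlas: cost 6 + 5 + 10 = 21 ≤ 24, return 8 + 7 + 10 = 25.
Best is Lyra, Capella, and Atlas with total return 28.

28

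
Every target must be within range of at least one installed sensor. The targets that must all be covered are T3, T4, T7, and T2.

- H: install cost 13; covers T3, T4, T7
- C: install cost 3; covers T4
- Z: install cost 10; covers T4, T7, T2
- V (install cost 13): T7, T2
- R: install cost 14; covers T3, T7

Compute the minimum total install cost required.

The greedy cost-per-new-target heuristic would pick C, Z, and H for 26, but a cheaper cover exists.
Choose H and Z: together they cover T3, T4, T7, T2 — every target.
Total install cost: 13 + 10 = 23.
No cover costs less than 23.

23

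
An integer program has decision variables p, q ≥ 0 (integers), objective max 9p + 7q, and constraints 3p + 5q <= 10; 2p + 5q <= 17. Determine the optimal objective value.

Relaxing integrality, the LP optimum is 30.00 at (p,q) = (3.33, 0), which is not an integer point.
(p,q)=(3,0) is feasible, giving 27.
(p,q)=(2,0) is feasible, giving 18.
No feasible integer point exceeds 27.

27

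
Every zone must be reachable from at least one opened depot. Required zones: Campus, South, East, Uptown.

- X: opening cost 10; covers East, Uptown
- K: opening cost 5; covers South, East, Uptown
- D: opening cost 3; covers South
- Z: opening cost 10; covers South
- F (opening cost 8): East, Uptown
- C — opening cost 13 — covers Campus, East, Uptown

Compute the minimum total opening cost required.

16

Choose D and C: together they cover Campus, South, East, Uptown — every zone.
Total opening cost: 3 + 13 = 16.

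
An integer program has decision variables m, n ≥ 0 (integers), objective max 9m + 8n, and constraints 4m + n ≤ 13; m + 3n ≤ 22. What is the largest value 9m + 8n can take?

65

Relaxing integrality, the LP optimum is 68.45 at (m,n) = (1.55, 6.82), which is not an integer point.
(m,n)=(1,7) is feasible, giving 65.
(m,n)=(2,5) is feasible, giving 58.
(m,n)=(1,6) is feasible, giving 57.
No feasible integer point exceeds 65.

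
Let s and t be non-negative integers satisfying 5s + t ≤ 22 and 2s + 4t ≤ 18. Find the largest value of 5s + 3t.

26

Relaxing integrality, the LP optimum is 27.11 at (s,t) = (3.89, 2.56), which is not an integer point.
(s,t)=(4,2): 5·4+1·2=22≤22, 2·4+4·2=16≤18, objective 26.
(s,t)=(3,3): 5·3+1·3=18≤22, 2·3+4·3=18≤18, objective 24.
Maximum is 26 at (s,t)=(4,2).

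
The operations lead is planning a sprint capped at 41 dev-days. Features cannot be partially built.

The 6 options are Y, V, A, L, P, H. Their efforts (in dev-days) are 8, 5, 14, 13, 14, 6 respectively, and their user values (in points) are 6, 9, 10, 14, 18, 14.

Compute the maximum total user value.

Y + L + P + H: effort 8 + 13 + 14 + 6 = 41 ≤ 41, user value 6 + 14 + 18 + 14 = 52.
V + L + P + H: effort 5 + 13 + 14 + 6 = 38 ≤ 41, user value 9 + 14 + 18 + 14 = 55.
V + A + P + H: effort 5 + 14 + 14 + 6 = 39 ≤ 41, user value 9 + 10 + 18 + 14 = 51.
Best is V, L, P, and H with total user value 55.

55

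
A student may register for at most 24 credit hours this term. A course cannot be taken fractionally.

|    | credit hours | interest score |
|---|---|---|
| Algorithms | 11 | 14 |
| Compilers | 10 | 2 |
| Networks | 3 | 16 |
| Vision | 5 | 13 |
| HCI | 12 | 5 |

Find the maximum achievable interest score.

43

Allowing fractional choices, the relaxed optimum would be about 45.1, but courses are indivisible.
Algorithms + Compilers + Networks: credit hours 11 + 10 + 3 = 24 ≤ 24, interest score 14 + 2 + 16 = 32.
Networks + Vision + HCI: credit hours 3 + 5 + 12 = 20 ≤ 24, interest score 16 + 13 + 5 = 34.
Algorithms + Networks + Vision: credit hours 11 + 3 + 5 = 19 ≤ 24, interest score 14 + 16 + 13 = 43.
Best is Algorithms, Networks, and Vision with total interest score 43.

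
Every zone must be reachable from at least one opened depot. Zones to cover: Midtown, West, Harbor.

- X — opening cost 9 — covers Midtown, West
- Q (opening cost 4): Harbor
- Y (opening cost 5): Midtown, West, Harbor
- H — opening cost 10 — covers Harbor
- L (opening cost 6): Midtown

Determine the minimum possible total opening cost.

5

Y alone covers Midtown, West, Harbor — every zone.
Total opening cost: 5.
No cover costs less than 5.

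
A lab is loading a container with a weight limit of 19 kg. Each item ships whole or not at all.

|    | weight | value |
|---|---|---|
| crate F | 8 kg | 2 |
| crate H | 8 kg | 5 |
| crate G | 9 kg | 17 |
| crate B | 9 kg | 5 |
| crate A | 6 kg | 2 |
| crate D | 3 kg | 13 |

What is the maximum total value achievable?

Allowing fractional choices, the relaxed optimum would be about 34.4, but items are indivisible.
crate G + crate D: weight 9 + 3 = 12 ≤ 19, value 17 + 13 = 30.
crate G + crate A + crate D: weight 9 + 6 + 3 = 18 ≤ 19, value 17 + 2 + 13 = 32.
Best is crate G, crate A, and crate D with total value 32.

32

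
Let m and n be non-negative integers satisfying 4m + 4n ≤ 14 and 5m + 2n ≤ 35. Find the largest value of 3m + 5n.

15

The continuous relaxation peaks at (0, 3.5) with value 17.50; rounding to a feasible lattice point costs some objective.
(m,n)=(0,3): 4·0+4·3=12≤14, 5·0+2·3=6≤35, objective 15.
(m,n)=(1,2): 4·1+4·2=12≤14, 5·1+2·2=9≤35, objective 13.
(m,n)=(0,2): 4·0+4·2=8≤14, 5·0+2·2=4≤35, objective 10.
The best lattice point is (0,3), giving 15.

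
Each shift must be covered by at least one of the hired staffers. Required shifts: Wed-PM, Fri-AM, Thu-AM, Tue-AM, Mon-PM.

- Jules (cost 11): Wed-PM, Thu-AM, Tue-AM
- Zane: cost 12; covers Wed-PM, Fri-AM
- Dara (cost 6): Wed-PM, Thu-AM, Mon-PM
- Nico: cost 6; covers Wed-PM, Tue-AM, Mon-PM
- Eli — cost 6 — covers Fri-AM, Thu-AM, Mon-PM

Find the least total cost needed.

12

This is an integer covering problem.
The greedy cost-per-new-shift heuristic would pick Dara, Nico, and Eli for 18, but a cheaper cover exists.
Choose Nico and Eli: together they cover Wed-PM, Fri-AM, Thu-AM, Tue-AM, Mon-PM — every shift.
Total cost: 6 + 6 = 12.
No cover costs less than 12.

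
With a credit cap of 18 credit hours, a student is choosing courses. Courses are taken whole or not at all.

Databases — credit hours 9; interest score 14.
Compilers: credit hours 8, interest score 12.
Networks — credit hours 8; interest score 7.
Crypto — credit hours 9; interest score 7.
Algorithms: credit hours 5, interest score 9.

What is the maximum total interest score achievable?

26

Allowing fractional choices, the relaxed optimum would be about 29.0, but courses are indivisible.
Databases + Algorithms: credit hours 9 + 5 = 14 ≤ 18, interest score 14 + 9 = 23.
Databases + Compilers: credit hours 9 + 8 = 17 ≤ 18, interest score 14 + 12 = 26.
Compilers + Algorithms: credit hours 8 + 5 = 13 ≤ 18, interest score 12 + 9 = 21.
Best is Databases and Compilers with total interest score 26.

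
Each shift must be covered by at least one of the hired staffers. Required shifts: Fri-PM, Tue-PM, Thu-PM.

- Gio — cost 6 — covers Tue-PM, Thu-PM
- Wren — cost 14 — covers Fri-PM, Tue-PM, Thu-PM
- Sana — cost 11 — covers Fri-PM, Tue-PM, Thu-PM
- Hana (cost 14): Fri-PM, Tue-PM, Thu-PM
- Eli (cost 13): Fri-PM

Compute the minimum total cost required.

The greedy cost-per-new-shift heuristic would pick Gio and Sana for 17, but a cheaper cover exists.
Sana alone covers Fri-PM, Tue-PM, Thu-PM — every shift.
Total cost: 11.
No cover costs less than 11.

11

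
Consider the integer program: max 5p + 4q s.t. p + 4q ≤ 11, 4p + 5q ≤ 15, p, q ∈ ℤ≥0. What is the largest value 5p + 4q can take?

15

Relaxing integrality, the LP optimum is 18.75 at (p,q) = (3.75, 0), which is not an integer point.
(p,q)=(3,0): 1·3+4·0=3≤11, 4·3+5·0=12≤15, objective 15.
(p,q)=(2,1): 1·2+4·1=6≤11, 4·2+5·1=13≤15, objective 14.
(p,q)=(2,0): 1·2+4·0=2≤11, 4·2+5·0=8≤15, objective 10.
Maximum is 15 at (p,q)=(3,0).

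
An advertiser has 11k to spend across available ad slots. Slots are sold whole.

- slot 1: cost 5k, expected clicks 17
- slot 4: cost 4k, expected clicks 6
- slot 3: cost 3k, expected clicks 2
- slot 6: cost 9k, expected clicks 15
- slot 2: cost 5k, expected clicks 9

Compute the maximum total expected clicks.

26

slot 1 + slot 2: cost 5 + 5 = 10 ≤ 11, expected clicks 17 + 9 = 26.
slot 1 + slot 4: cost 5 + 4 = 9 ≤ 11, expected clicks 17 + 6 = 23.
Best is slot 1 and slot 2 with total expected clicks 26.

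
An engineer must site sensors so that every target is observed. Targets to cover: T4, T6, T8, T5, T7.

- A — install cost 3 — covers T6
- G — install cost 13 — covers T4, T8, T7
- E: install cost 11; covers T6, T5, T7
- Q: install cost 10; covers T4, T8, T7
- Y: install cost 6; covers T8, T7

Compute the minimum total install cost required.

21

This is an integer covering problem.
The greedy cost-per-new-target heuristic would pick A, Y, Q, and E for 30, but a cheaper cover exists.
Choose E and Q: together they cover T4, T6, T8, T5, T7 — every target.
Total install cost: 11 + 10 = 21.
No cover costs less than 21.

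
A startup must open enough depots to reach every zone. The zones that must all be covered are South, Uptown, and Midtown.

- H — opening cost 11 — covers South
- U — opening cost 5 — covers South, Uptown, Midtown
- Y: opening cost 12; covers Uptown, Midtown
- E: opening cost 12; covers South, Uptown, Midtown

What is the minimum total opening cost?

5

U alone covers South, Uptown, Midtown — every zone.
Total opening cost: 5.
No cover costs less than 5.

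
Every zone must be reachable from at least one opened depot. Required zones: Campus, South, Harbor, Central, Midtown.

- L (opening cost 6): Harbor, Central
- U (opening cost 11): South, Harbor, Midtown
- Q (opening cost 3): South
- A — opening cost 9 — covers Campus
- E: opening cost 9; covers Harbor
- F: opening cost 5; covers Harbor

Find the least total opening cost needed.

26

The greedy cost-per-new-zone heuristic would pick L, Q, A, and U for 29, but a cheaper cover exists.
Choose L, U, and A: together they cover Campus, South, Harbor, Central, Midtown — every zone.
Total opening cost: 6 + 11 + 9 = 26.
No cover costs less than 26.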